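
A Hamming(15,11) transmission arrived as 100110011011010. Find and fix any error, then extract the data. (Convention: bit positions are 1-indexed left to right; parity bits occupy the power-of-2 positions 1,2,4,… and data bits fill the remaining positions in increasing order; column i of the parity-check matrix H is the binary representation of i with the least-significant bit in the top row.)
Syndrome s = H · r^T (mod 2), r = 100110011011010:
  s[0] = (101010101010101)·(100110011011010) mod 2 = 1+0+0+0+1+0+0+0+1+0+1+0+0+0+0 mod 2 = 0
  s[1] = (011001100110011)·(100110011011010) mod 2 = 0+0+0+0+0+0+0+0+0+0+1+0+0+1+0 mod 2 = 0
  s[2] = (000111100001111)·(100110011011010) mod 2 = 0+0+0+1+1+0+0+0+0+0+0+1+0+1+0 mod 2 = 0
  s[3] = (000000011111111)·(100110011011010) mod 2 = 0+0+0+0+0+0+0+1+1+0+1+1+0+1+0 mod 2 = 1
Syndrome = 0001
Column 8 of H equals this syndrome → error at bit 8 (1-indexed).
Flip bit 8: 100110011011010 → 100110001011010
Extract data bits at positions {3,5,6,7,9,10,11,12,13,14,15}: 01001011010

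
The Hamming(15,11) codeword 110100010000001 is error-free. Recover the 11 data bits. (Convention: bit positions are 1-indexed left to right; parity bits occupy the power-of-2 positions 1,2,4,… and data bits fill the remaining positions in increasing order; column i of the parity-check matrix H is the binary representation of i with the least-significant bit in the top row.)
Parity bits occupy power-of-2 positions; data bits are at positions {3,5,6,7,9,10,11,12,13,14,15} (1-indexed).
Extract: c[3]=0 c[5]=0 c[6]=0 c[7]=0 c[9]=0 c[10]=0 c[11]=0 c[12]=0 c[13]=0 c[14]=0 c[15]=1
Data = 00000000001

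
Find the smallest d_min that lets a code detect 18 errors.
Detecting e errors requires d_min ≥ e + 1 = 18 + 1 = 19.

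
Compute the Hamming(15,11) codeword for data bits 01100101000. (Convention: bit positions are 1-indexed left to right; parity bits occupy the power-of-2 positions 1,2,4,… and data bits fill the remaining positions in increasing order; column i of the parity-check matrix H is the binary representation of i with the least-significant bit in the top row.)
Codeword c = d · G (mod 2), d = 01100101000:
  c[0] = d·G[:,0] = (01100101000)·(11011010101) mod 2 = 0+1+0+0+0+0+0+0+0+0+0 mod 2 = 1
  c[1] = d·G[:,1] = (01100101000)·(10110110011) mod 2 = 0+0+1+0+0+1+0+0+0+0+0 mod 2 = 0
  c[2] = d·G[:,2] = (01100101000)·(10000000000) mod 2 = 0+0+0+0+0+0+0+0+0+0+0 mod 2 = 0
  c[3] = d·G[:,3] = (01100101000)·(01110001111) mod 2 = 0+1+1+0+0+0+0+1+0+0+0 mod 2 = 1
  c[4] = d·G[:,4] = (01100101000)·(01000000000) mod 2 = 0+1+0+0+0+0+0+0+0+0+0 mod 2 = 1
  c[5] = d·G[:,5] = (01100101000)·(00100000000) mod 2 = 0+0+1+0+0+0+0+0+0+0+0 mod 2 = 1
  c[6] = d·G[:,6] = (01100101000)·(00010000000) mod 2 = 0+0+0+0+0+0+0+0+0+0+0 mod 2 = 0
  c[7] = d·G[:,7] = (01100101000)·(00001111111) mod 2 = 0+0+0+0+0+1+0+1+0+0+0 mod 2 = 0
  c[8] = d·G[:,8] = (01100101000)·(00001000000) mod 2 = 0+0+0+0+0+0+0+0+0+0+0 mod 2 = 0
  c[9] = d·G[:,9] = (01100101000)·(00000100000) mod 2 = 0+0+0+0+0+1+0+0+0+0+0 mod 2 = 1
  c[10] = d·G[:,10] = (01100101000)·(00000010000) mod 2 = 0+0+0+0+0+0+0+0+0+0+0 mod 2 = 0
  c[11] = d·G[:,11] = (01100101000)·(00000001000) mod 2 = 0+0+0+0+0+0+0+1+0+0+0 mod 2 = 1
  c[12] = d·G[:,12] = (01100101000)·(00000000100) mod 2 = 0+0+0+0+0+0+0+0+0+0+0 mod 2 = 0
  c[13] = d·G[:,13] = (01100101000)·(00000000010) mod 2 = 0+0+0+0+0+0+0+0+0+0+0 mod 2 = 0
  c[14] = d·G[:,14] = (01100101000)·(00000000001) mod 2 = 0+0+0+0+0+0+0+0+0+0+0 mod 2 = 0
Codeword = 100111000101000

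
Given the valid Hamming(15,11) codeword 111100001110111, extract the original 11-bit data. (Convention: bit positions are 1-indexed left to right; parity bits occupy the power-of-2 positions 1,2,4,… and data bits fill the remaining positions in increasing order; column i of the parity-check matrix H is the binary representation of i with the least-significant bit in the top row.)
Parity bits occupy power-of-2 positions; data bits are at positions {3,5,6,7,9,10,11,12,13,14,15} (1-indexed).
Extract: c[3]=1 c[5]=0 c[6]=0 c[7]=0 c[9]=1 c[10]=1 c[11]=1 c[12]=0 c[13]=1 c[14]=1 c[15]=1
Data = 10001110111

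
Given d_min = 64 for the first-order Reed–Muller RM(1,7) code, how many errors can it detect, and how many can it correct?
Detection only: up to d_min − 1 = 63 errors.
Correction: up to ⌊(d_min − 1)/2⌋ = ⌊63/2⌋ = 31 errors.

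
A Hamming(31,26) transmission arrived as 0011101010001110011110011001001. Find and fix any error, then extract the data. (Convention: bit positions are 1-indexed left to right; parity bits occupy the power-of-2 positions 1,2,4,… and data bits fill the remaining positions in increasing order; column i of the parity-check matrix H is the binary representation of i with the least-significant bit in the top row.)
Syndrome s = H · r^T (mod 2), r = 0011101010001110011110011001001:
  s[0] = (1010101010101010101010101010101)·(0011101010001110011110011001001) mod 2 = 0+0+1+0+1+0+1+0+1+0+0+0+1+0+1+0+0+0+1+0+1+0+0+0+1+0+0+0+0+0+1 mod 2 = 0
  s[1] = (0110011001100110011001100110011)·(0011101010001110011110011001001) mod 2 = 0+0+1+0+0+0+1+0+0+0+0+0+0+1+1+0+0+1+1+0+0+0+0+0+0+0+0+0+0+0+1 mod 2 = 1
  s[2] = (0001111000011110000111100001111)·(0011101010001110011110011001001) mod 2 = 0+0+0+1+1+0+1+0+0+0+0+0+1+1+1+0+0+0+0+1+1+0+0+0+0+0+0+1+0+0+1 mod 2 = 0
  s[3] = (0000000111111110000000011111111)·(0011101010001110011110011001001) mod 2 = 0+0+0+0+0+0+0+0+1+0+0+0+1+1+1+0+0+0+0+0+0+0+0+1+1+0+0+1+0+0+1 mod 2 = 0
  s[4] = (0000000000000001111111111111111)·(0011101010001110011110011001001) mod 2 = 0+0+0+0+0+0+0+0+0+0+0+0+0+0+0+0+0+1+1+1+1+0+0+1+1+0+0+1+0+0+1 mod 2 = 0
Syndrome = 01000
Column 2 of H equals this syndrome → error at bit 2 (1-indexed).
Flip bit 2: 0011101010001110011110011001001 → 0111101010001110011110011001001
Extract data bits at positions {3,5,6,7,9,10,11,12,13,14,15,17,18,19,20,21,22,23,24,25,26,27,28,29,30,31}: 11011000111011110011001001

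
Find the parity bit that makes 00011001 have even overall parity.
Sum of data bits: 0+0+0+1+1+0+0+1 = 3.
3 mod 2 = 1, so parity bit = 1.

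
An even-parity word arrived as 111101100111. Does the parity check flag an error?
Sum of received bits: 1+1+1+1+0+1+1+0+0+1+1+1 = 9; 9 mod 2 = 1. Result is 1 ≠ 0 → error detected.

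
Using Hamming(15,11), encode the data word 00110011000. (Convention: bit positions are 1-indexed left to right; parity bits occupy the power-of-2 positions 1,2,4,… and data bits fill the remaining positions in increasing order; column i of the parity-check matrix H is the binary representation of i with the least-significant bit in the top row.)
Codeword c = d · G (mod 2), d = 00110011000:
  c[0] = d·G[:,0] = (00110011000)·(11011010101) mod 2 = 0+0+0+1+0+0+1+0+0+0+0 mod 2 = 0
  c[1] = d·G[:,1] = (00110011000)·(10110110011) mod 2 = 0+0+1+1+0+0+1+0+0+0+0 mod 2 = 1
  c[2] = d·G[:,2] = (00110011000)·(10000000000) mod 2 = 0+0+0+0+0+0+0+0+0+0+0 mod 2 = 0
  c[3] = d·G[:,3] = (00110011000)·(01110001111) mod 2 = 0+0+1+1+0+0+0+1+0+0+0 mod 2 = 1
  c[4] = d·G[:,4] = (00110011000)·(01000000000) mod 2 = 0+0+0+0+0+0+0+0+0+0+0 mod 2 = 0
  c[5] = d·G[:,5] = (00110011000)·(00100000000) mod 2 = 0+0+1+0+0+0+0+0+0+0+0 mod 2 = 1
  c[6] = d·G[:,6] = (00110011000)·(00010000000) mod 2 = 0+0+0+1+0+0+0+0+0+0+0 mod 2 = 1
  c[7] = d·G[:,7] = (00110011000)·(00001111111) mod 2 = 0+0+0+0+0+0+1+1+0+0+0 mod 2 = 0
  c[8] = d·G[:,8] = (00110011000)·(00001000000) mod 2 = 0+0+0+0+0+0+0+0+0+0+0 mod 2 = 0
  c[9] = d·G[:,9] = (00110011000)·(00000100000) mod 2 = 0+0+0+0+0+0+0+0+0+0+0 mod 2 = 0
  c[10] = d·G[:,10] = (00110011000)·(00000010000) mod 2 = 0+0+0+0+0+0+1+0+0+0+0 mod 2 = 1
  c[11] = d·G[:,11] = (00110011000)·(00000001000) mod 2 = 0+0+0+0+0+0+0+1+0+0+0 mod 2 = 1
  c[12] = d·G[:,12] = (00110011000)·(00000000100) mod 2 = 0+0+0+0+0+0+0+0+0+0+0 mod 2 = 0
  c[13] = d·G[:,13] = (00110011000)·(00000000010) mod 2 = 0+0+0+0+0+0+0+0+0+0+0 mod 2 = 0
  c[14] = d·G[:,14] = (00110011000)·(00000000001) mod 2 = 0+0+0+0+0+0+0+0+0+0+0 mod 2 = 0
Codeword = 010101100011000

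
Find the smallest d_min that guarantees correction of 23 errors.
Correcting t errors requires d_min ≥ 2t + 1 = 2·23 + 1 = 47.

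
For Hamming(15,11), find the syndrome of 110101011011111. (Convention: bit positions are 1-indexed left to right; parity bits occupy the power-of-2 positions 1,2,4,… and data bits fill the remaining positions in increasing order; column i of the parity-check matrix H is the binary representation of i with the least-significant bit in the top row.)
Syndrome s = H · r^T (mod 2), r = 110101011011111:
  s[0] = (101010101010101)·(110101011011111) mod 2 = 1+0+0+0+0+0+0+0+1+0+1+0+1+0+1 mod 2 = 1
  s[1] = (011001100110011)·(110101011011111) mod 2 = 0+1+0+0+0+1+0+0+0+0+1+0+0+1+1 mod 2 = 1
  s[2] = (000111100001111)·(110101011011111) mod 2 = 0+0+0+1+0+1+0+0+0+0+0+1+1+1+1 mod 2 = 0
  s[3] = (000000011111111)·(110101011011111) mod 2 = 0+0+0+0+0+0+0+1+1+0+1+1+1+1+1 mod 2 = 1
Syndrome = 1101
Non-zero syndrome: error at position 11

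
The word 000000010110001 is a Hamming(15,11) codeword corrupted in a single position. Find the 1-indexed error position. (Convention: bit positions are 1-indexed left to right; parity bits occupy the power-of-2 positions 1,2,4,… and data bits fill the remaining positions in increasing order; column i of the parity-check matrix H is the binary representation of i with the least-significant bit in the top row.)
Syndrome s = H · r^T (mod 2), r = 000000010110001:
  s[0] = (101010101010101)·(000000010110001) mod 2 = 0+0+0+0+0+0+0+0+0+0+1+0+0+0+1 mod 2 = 0
  s[1] = (011001100110011)·(000000010110001) mod 2 = 0+0+0+0+0+0+0+0+0+1+1+0+0+0+1 mod 2 = 1
  s[2] = (000111100001111)·(000000010110001) mod 2 = 0+0+0+0+0+0+0+0+0+0+0+0+0+0+1 mod 2 = 1
  s[3] = (000000011111111)·(000000010110001) mod 2 = 0+0+0+0+0+0+0+1+0+1+1+0+0+0+1 mod 2 = 0
Syndrome = 0110
Column i of H is the binary representation of i, so the syndrome is the binary index of the flipped bit.
Read s = 0110 with s[0] as LSB: 0·2^0 + 1·2^1 + 1·2^2 + 0·2^3 = 6.
Error is at bit position 6.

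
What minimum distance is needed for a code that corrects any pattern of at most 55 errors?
Correcting t errors requires d_min ≥ 2t + 1 = 2·55 + 1 = 111.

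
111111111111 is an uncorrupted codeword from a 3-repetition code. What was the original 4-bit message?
Split into 3-bit blocks: 111 111 111 111
Data = 1111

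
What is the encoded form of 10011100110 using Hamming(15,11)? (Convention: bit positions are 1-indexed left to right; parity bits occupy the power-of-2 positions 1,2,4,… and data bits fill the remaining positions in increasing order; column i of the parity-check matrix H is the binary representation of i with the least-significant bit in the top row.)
Codeword c = d · G (mod 2), d = 10011100110:
  c[0] = d·G[:,0] = (10011100110)·(11011010101) mod 2 = 1+0+0+1+1+0+0+0+1+0+0 mod 2 = 0
  c[1] = d·G[:,1] = (10011100110)·(10110110011) mod 2 = 1+0+0+1+0+1+0+0+0+1+0 mod 2 = 0
  c[2] = d·G[:,2] = (10011100110)·(10000000000) mod 2 = 1+0+0+0+0+0+0+0+0+0+0 mod 2 = 1
  c[3] = d·G[:,3] = (10011100110)·(01110001111) mod 2 = 0+0+0+1+0+0+0+0+1+1+0 mod 2 = 1
  c[4] = d·G[:,4] = (10011100110)·(01000000000) mod 2 = 0+0+0+0+0+0+0+0+0+0+0 mod 2 = 0
  c[5] = d·G[:,5] = (10011100110)·(00100000000) mod 2 = 0+0+0+0+0+0+0+0+0+0+0 mod 2 = 0
  c[6] = d·G[:,6] = (10011100110)·(00010000000) mod 2 = 0+0+0+1+0+0+0+0+0+0+0 mod 2 = 1
  c[7] = d·G[:,7] = (10011100110)·(00001111111) mod 2 = 0+0+0+0+1+1+0+0+1+1+0 mod 2 = 0
  c[8] = d·G[:,8] = (10011100110)·(00001000000) mod 2 = 0+0+0+0+1+0+0+0+0+0+0 mod 2 = 1
  c[9] = d·G[:,9] = (10011100110)·(00000100000) mod 2 = 0+0+0+0+0+1+0+0+0+0+0 mod 2 = 1
  c[10] = d·G[:,10] = (10011100110)·(00000010000) mod 2 = 0+0+0+0+0+0+0+0+0+0+0 mod 2 = 0
  c[11] = d·G[:,11] = (10011100110)·(00000001000) mod 2 = 0+0+0+0+0+0+0+0+0+0+0 mod 2 = 0
  c[12] = d·G[:,12] = (10011100110)·(00000000100) mod 2 = 0+0+0+0+0+0+0+0+1+0+0 mod 2 = 1
  c[13] = d·G[:,13] = (10011100110)·(00000000010) mod 2 = 0+0+0+0+0+0+0+0+0+1+0 mod 2 = 1
  c[14] = d·G[:,14] = (10011100110)·(00000000001) mod 2 = 0+0+0+0+0+0+0+0+0+0+0 mod 2 = 0
Codeword = 001100101100110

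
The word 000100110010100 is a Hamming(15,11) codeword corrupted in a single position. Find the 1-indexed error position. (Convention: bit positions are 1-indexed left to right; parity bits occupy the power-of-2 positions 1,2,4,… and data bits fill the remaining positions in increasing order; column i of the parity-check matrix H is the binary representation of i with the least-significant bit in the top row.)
Syndrome s = H · r^T (mod 2), r = 000100110010100:
  s[0] = (101010101010101)·(000100110010100) mod 2 = 0+0+0+0+0+0+1+0+0+0+1+0+1+0+0 mod 2 = 1
  s[1] = (011001100110011)·(000100110010100) mod 2 = 0+0+0+0+0+0+1+0+0+0+1+0+0+0+0 mod 2 = 0
  s[2] = (000111100001111)·(000100110010100) mod 2 = 0+0+0+1+0+0+1+0+0+0+0+0+1+0+0 mod 2 = 1
  s[3] = (000000011111111)·(000100110010100) mod 2 = 0+0+0+0+0+0+0+1+0+0+1+0+1+0+0 mod 2 = 1
Syndrome = 1011
Column i of H is the binary representation of i, so the syndrome is the binary index of the flipped bit.
Read s = 1011 with s[0] as LSB: 1·2^0 + 0·2^1 + 1·2^2 + 1·2^3 = 13.
Error is at bit position 13.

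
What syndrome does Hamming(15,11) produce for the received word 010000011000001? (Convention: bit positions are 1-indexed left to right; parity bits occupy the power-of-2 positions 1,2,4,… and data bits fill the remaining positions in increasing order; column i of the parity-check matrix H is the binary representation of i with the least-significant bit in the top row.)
Syndrome s = H · r^T (mod 2), r = 010000011000001:
  s[0] = (101010101010101)·(010000011000001) mod 2 = 0+0+0+0+0+0+0+0+1+0+0+0+0+0+1 mod 2 = 0
  s[1] = (011001100110011)·(010000011000001) mod 2 = 0+1+0+0+0+0+0+0+0+0+0+0+0+0+1 mod 2 = 0
  s[2] = (000111100001111)·(010000011000001) mod 2 = 0+0+0+0+0+0+0+0+0+0+0+0+0+0+1 mod 2 = 1
  s[3] = (000000011111111)·(010000011000001) mod 2 = 0+0+0+0+0+0+0+1+1+0+0+0+0+0+1 mod 2 = 1
Syndrome = 0011
Non-zero syndrome: error at position 12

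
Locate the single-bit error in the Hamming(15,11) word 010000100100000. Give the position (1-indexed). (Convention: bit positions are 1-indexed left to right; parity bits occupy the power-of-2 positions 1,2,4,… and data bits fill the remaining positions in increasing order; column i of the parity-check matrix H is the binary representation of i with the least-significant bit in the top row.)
Syndrome s = H · r^T (mod 2), r = 010000100100000:
  s[0] = (101010101010101)·(010000100100000) mod 2 = 0+0+0+0+0+0+1+0+0+0+0+0+0+0+0 mod 2 = 1
  s[1] = (011001100110011)·(010000100100000) mod 2 = 0+1+0+0+0+0+1+0+0+1+0+0+0+0+0 mod 2 = 1
  s[2] = (000111100001111)·(010000100100000) mod 2 = 0+0+0+0+0+0+1+0+0+0+0+0+0+0+0 mod 2 = 1
  s[3] = (000000011111111)·(010000100100000) mod 2 = 0+0+0+0+0+0+0+0+0+1+0+0+0+0+0 mod 2 = 1
Syndrome = 1111
Column i of H is the binary representation of i, so the syndrome is the binary index of the flipped bit.
Read s = 1111 with s[0] as LSB: 1·2^0 + 1·2^1 + 1·2^2 + 1·2^3 = 15.
Error is at bit position 15.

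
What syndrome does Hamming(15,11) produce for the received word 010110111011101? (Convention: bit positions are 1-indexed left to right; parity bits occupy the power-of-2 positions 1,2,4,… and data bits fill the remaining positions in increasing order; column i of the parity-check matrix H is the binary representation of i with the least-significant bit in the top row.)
Syndrome s = H · r^T (mod 2), r = 010110111011101:
  s[0] = (101010101010101)·(010110111011101) mod 2 = 0+0+0+0+1+0+1+0+1+0+1+0+1+0+1 mod 2 = 0
  s[1] = (011001100110011)·(010110111011101) mod 2 = 0+1+0+0+0+0+1+0+0+0+1+0+0+0+1 mod 2 = 0
  s[2] = (000111100001111)·(010110111011101) mod 2 = 0+0+0+1+1+0+1+0+0+0+0+1+1+0+1 mod 2 = 0
  s[3] = (000000011111111)·(010110111011101) mod 2 = 0+0+0+0+0+0+0+1+1+0+1+1+1+0+1 mod 2 = 0
Syndrome = 0000
s = 0: no error detected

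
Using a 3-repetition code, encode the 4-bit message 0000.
Repeat each bit 3× and concatenate:
0→000  0→000  0→000  0→000
Codeword = 000000000000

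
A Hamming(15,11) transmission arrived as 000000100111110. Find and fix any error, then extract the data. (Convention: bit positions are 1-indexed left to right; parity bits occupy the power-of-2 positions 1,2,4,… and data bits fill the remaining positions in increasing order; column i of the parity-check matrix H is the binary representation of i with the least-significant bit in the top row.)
Syndrome s = H · r^T (mod 2), r = 000000100111110:
  s[0] = (101010101010101)·(000000100111110) mod 2 = 0+0+0+0+0+0+1+0+0+0+1+0+1+0+0 mod 2 = 1
  s[1] = (011001100110011)·(000000100111110) mod 2 = 0+0+0+0+0+0+1+0+0+1+1+0+0+1+0 mod 2 = 0
  s[2] = (000111100001111)·(000000100111110) mod 2 = 0+0+0+0+0+0+1+0+0+0+0+1+1+1+0 mod 2 = 0
  s[3] = (000000011111111)·(000000100111110) mod 2 = 0+0+0+0+0+0+0+0+0+1+1+1+1+1+0 mod 2 = 1
Syndrome = 1001
Column 9 of H equals this syndrome → error at bit 9 (1-indexed).
Flip bit 9: 000000100111110 → 000000101111110
Extract data bits at positions {3,5,6,7,9,10,11,12,13,14,15}: 00011111110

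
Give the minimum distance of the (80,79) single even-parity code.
d_min = 2 (flipping one data bit also flips the parity bit, so the two closest codewords differ in exactly 2 positions).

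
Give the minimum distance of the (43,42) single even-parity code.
d_min = 2 (flipping one data bit also flips the parity bit, so the two closest codewords differ in exactly 2 positions).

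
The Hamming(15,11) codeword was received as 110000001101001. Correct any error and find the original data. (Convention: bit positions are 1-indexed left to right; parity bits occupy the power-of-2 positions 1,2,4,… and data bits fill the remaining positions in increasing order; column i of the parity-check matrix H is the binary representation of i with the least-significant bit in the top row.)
Syndrome s = H · r^T (mod 2), r = 110000001101001:
  s[0] = (101010101010101)·(110000001101001) mod 2 = 1+0+0+0+0+0+0+0+1+0+0+0+0+0+1 mod 2 = 1
  s[1] = (011001100110011)·(110000001101001) mod 2 = 0+1+0+0+0+0+0+0+0+1+0+0+0+0+1 mod 2 = 1
  s[2] = (000111100001111)·(110000001101001) mod 2 = 0+0+0+0+0+0+0+0+0+0+0+1+0+0+1 mod 2 = 0
  s[3] = (000000011111111)·(110000001101001) mod 2 = 0+0+0+0+0+0+0+0+1+1+0+1+0+0+1 mod 2 = 0
Syndrome = 1100
Column 3 of H equals this syndrome → error at bit 3 (1-indexed).
Flip bit 3: 110000001101001 → 111000001101001
Extract data bits at positions {3,5,6,7,9,10,11,12,13,14,15}: 10001101001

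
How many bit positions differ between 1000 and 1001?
XOR = 0001, count of 1s = 1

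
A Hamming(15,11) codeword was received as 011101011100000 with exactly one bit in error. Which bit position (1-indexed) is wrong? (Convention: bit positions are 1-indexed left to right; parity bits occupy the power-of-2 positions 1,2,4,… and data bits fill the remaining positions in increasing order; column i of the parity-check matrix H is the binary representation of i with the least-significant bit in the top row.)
Syndrome s = H · r^T (mod 2), r = 011101011100000:
  s[0] = (101010101010101)·(011101011100000) mod 2 = 0+0+1+0+0+0+0+0+1+0+0+0+0+0+0 mod 2 = 0
  s[1] = (011001100110011)·(011101011100000) mod 2 = 0+1+1+0+0+1+0+0+0+1+0+0+0+0+0 mod 2 = 0
  s[2] = (000111100001111)·(011101011100000) mod 2 = 0+0+0+1+0+1+0+0+0+0+0+0+0+0+0 mod 2 = 0
  s[3] = (000000011111111)·(011101011100000) mod 2 = 0+0+0+0+0+0+0+1+1+1+0+0+0+0+0 mod 2 = 1
Syndrome = 0001
Column i of H is the binary representation of i, so the syndrome is the binary index of the flipped bit.
Read s = 0001 with s[0] as LSB: 0·2^0 + 0·2^1 + 0·2^2 + 1·2^3 = 8.
Error is at bit position 8.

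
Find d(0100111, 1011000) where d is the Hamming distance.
XOR = 1111111, count of 1s = 7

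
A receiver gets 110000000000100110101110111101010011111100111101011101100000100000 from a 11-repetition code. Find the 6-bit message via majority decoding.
Split into 11-bit blocks and majority-vote each:
  block 1 = 11000000000: 2 ones, 9 zeros → 0
  block 2 = 01001101011: 6 ones, 5 zeros → 1
  block 3 = 10111101010: 7 ones, 4 zeros → 1
  block 4 = 01111110011: 8 ones, 3 zeros → 1
  block 5 = 11010111011: 8 ones, 3 zeros → 1
  block 6 = 00000100000: 1 ones, 10 zeros → 0
Decoded = 011110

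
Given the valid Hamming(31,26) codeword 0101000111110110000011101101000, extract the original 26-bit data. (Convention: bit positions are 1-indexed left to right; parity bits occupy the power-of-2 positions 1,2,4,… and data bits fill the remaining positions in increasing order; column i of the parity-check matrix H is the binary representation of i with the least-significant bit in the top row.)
Parity bits occupy power-of-2 positions; data bits are at positions {3,5,6,7,9,10,11,12,13,14,15,17,18,19,20,21,22,23,24,25,26,27,28,29,30,31} (1-indexed).
Extract: c[3]=0 c[5]=0 c[6]=0 c[7]=0 c[9]=1 c[10]=1 c[11]=1 c[12]=1 c[13]=0 c[14]=1 c[15]=1 c[17]=0 c[18]=0 c[19]=0 c[20]=0 c[21]=1 c[22]=1 c[23]=1 c[24]=0 c[25]=1 c[26]=1 c[27]=0 c[28]=1 c[29]=0 c[30]=0 c[31]=0
Data = 00001111011000011101101000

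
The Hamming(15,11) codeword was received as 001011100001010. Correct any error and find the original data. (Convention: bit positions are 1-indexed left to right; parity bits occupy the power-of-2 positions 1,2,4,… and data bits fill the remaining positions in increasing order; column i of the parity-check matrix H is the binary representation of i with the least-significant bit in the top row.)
Syndrome s = H · r^T (mod 2), r = 001011100001010:
  s[0] = (101010101010101)·(001011100001010) mod 2 = 0+0+1+0+1+0+1+0+0+0+0+0+0+0+0 mod 2 = 1
  s[1] = (011001100110011)·(001011100001010) mod 2 = 0+0+1+0+0+1+1+0+0+0+0+0+0+1+0 mod 2 = 0
  s[2] = (000111100001111)·(001011100001010) mod 2 = 0+0+0+0+1+1+1+0+0+0+0+1+0+1+0 mod 2 = 1
  s[3] = (000000011111111)·(001011100001010) mod 2 = 0+0+0+0+0+0+0+0+0+0+0+1+0+1+0 mod 2 = 0
Syndrome = 1010
Column 5 of H equals this syndrome → error at bit 5 (1-indexed).
Flip bit 5: 001011100001010 → 001001100001010
Extract data bits at positions {3,5,6,7,9,10,11,12,13,14,15}: 10110001010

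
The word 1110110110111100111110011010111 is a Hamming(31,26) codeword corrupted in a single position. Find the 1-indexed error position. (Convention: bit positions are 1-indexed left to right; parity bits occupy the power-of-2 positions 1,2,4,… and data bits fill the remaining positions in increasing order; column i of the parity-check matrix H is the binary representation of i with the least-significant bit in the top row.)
Syndrome s = H · r^T (mod 2), r = 1110110110111100111110011010111:
  s[0] = (1010101010101010101010101010101)·(1110110110111100111110011010111) mod 2 = 1+0+1+0+1+0+0+0+1+0+1+0+1+0+0+0+1+0+1+0+1+0+0+0+1+0+1+0+1+0+1 mod 2 = 1
  s[1] = (0110011001100110011001100110011)·(1110110110111100111110011010111) mod 2 = 0+1+1+0+0+1+0+0+0+0+1+0+0+1+0+0+0+1+1+0+0+0+0+0+0+0+1+0+0+1+1 mod 2 = 0
  s[2] = (0001111000011110000111100001111)·(1110110110111100111110011010111) mod 2 = 0+0+0+0+1+1+0+0+0+0+0+1+1+1+0+0+0+0+0+1+1+0+0+0+0+0+0+0+1+1+1 mod 2 = 0
  s[3] = (0000000111111110000000011111111)·(1110110110111100111110011010111) mod 2 = 0+0+0+0+0+0+0+1+1+0+1+1+1+1+0+0+0+0+0+0+0+0+0+1+1+0+1+0+1+1+1 mod 2 = 0
  s[4] = (0000000000000001111111111111111)·(1110110110111100111110011010111) mod 2 = 0+0+0+0+0+0+0+0+0+0+0+0+0+0+0+0+1+1+1+1+1+0+0+1+1+0+1+0+1+1+1 mod 2 = 1
Syndrome = 10001
Column i of H is the binary representation of i, so the syndrome is the binary index of the flipped bit.
Read s = 10001 with s[0] as LSB: 1·2^0 + 0·2^1 + 0·2^2 + 0·2^3 + 1·2^4 = 17.
Error is at bit position 17.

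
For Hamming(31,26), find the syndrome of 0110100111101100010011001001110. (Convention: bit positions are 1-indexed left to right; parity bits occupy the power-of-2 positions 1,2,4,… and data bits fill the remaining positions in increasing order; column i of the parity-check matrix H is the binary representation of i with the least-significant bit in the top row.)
Syndrome s = H · r^T (mod 2), r = 0110100111101100010011001001110:
  s[0] = (1010101010101010101010101010101)·(0110100111101100010011001001110) mod 2 = 0+0+1+0+1+0+0+0+1+0+1+0+1+0+0+0+0+0+0+0+1+0+0+0+1+0+0+0+1+0+0 mod 2 = 0
  s[1] = (0110011001100110011001100110011)·(0110100111101100010011001001110) mod 2 = 0+1+1+0+0+0+0+0+0+1+1+0+0+1+0+0+0+1+0+0+0+1+0+0+0+0+0+0+0+1+0 mod 2 = 0
  s[2] = (0001111000011110000111100001111)·(0110100111101100010011001001110) mod 2 = 0+0+0+0+1+0+0+0+0+0+0+0+1+1+0+0+0+0+0+0+1+1+0+0+0+0+0+1+1+1+0 mod 2 = 0
  s[3] = (0000000111111110000000011111111)·(0110100111101100010011001001110) mod 2 = 0+0+0+0+0+0+0+1+1+1+1+0+1+1+0+0+0+0+0+0+0+0+0+0+1+0+0+1+1+1+0 mod 2 = 0
  s[4] = (0000000000000001111111111111111)·(0110100111101100010011001001110) mod 2 = 0+0+0+0+0+0+0+0+0+0+0+0+0+0+0+0+0+1+0+0+1+1+0+0+1+0+0+1+1+1+0 mod 2 = 1
Syndrome = 00001
Non-zero syndrome: error at position 16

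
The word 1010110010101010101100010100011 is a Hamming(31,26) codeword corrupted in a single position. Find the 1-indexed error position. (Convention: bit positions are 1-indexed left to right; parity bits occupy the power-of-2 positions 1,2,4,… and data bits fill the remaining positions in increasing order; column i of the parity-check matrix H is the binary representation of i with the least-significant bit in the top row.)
Syndrome s = H · r^T (mod 2), r = 1010110010101010101100010100011:
  s[0] = (1010101010101010101010101010101)·(1010110010101010101100010100011) mod 2 = 1+0+1+0+1+0+0+0+1+0+1+0+1+0+1+0+1+0+1+0+0+0+0+0+0+0+0+0+0+0+1 mod 2 = 0
  s[1] = (0110011001100110011001100110011)·(1010110010101010101100010100011) mod 2 = 0+0+1+0+0+1+0+0+0+0+1+0+0+0+1+0+0+0+1+0+0+0+0+0+0+1+0+0+0+1+1 mod 2 = 0
  s[2] = (0001111000011110000111100001111)·(1010110010101010101100010100011) mod 2 = 0+0+0+0+1+1+0+0+0+0+0+0+1+0+1+0+0+0+0+1+0+0+0+0+0+0+0+0+0+1+1 mod 2 = 1
  s[3] = (0000000111111110000000011111111)·(1010110010101010101100010100011) mod 2 = 0+0+0+0+0+0+0+0+1+0+1+0+1+0+1+0+0+0+0+0+0+0+0+1+0+1+0+0+0+1+1 mod 2 = 0
  s[4] = (0000000000000001111111111111111)·(1010110010101010101100010100011) mod 2 = 0+0+0+0+0+0+0+0+0+0+0+0+0+0+0+0+1+0+1+1+0+0+0+1+0+1+0+0+0+1+1 mod 2 = 1
Syndrome = 00101
Column i of H is the binary representation of i, so the syndrome is the binary index of the flipped bit.
Read s = 00101 with s[0] as LSB: 0·2^0 + 0·2^1 + 1·2^2 + 0·2^3 + 1·2^4 = 20.
Error is at bit position 20.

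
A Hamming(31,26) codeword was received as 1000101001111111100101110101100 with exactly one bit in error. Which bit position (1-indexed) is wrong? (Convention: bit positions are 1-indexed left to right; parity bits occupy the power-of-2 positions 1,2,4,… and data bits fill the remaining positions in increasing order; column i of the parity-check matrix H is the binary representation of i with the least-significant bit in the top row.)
Syndrome s = H · r^T (mod 2), r = 1000101001111111100101110101100:
  s[0] = (1010101010101010101010101010101)·(1000101001111111100101110101100) mod 2 = 1+0+0+0+1+0+1+0+0+0+1+0+1+0+1+0+1+0+0+0+0+0+1+0+0+0+0+0+1+0+0 mod 2 = 1
  s[1] = (0110011001100110011001100110011)·(1000101001111111100101110101100) mod 2 = 0+0+0+0+0+0+1+0+0+1+1+0+0+1+1+0+0+0+0+0+0+1+1+0+0+1+0+0+0+0+0 mod 2 = 0
  s[2] = (0001111000011110000111100001111)·(1000101001111111100101110101100) mod 2 = 0+0+0+0+1+0+1+0+0+0+0+1+1+1+1+0+0+0+0+1+0+1+1+0+0+0+0+1+1+0+0 mod 2 = 1
  s[3] = (0000000111111110000000011111111)·(1000101001111111100101110101100) mod 2 = 0+0+0+0+0+0+0+0+0+1+1+1+1+1+1+0+0+0+0+0+0+0+0+1+0+1+0+1+1+0+0 mod 2 = 0
  s[4] = (0000000000000001111111111111111)·(1000101001111111100101110101100) mod 2 = 0+0+0+0+0+0+0+0+0+0+0+0+0+0+0+1+1+0+0+1+0+1+1+1+0+1+0+1+1+0+0 mod 2 = 1
Syndrome = 10101
Column i of H is the binary representation of i, so the syndrome is the binary index of the flipped bit.
Read s = 10101 with s[0] as LSB: 1·2^0 + 0·2^1 + 1·2^2 + 0·2^3 + 1·2^4 = 21.
Error is at bit position 21.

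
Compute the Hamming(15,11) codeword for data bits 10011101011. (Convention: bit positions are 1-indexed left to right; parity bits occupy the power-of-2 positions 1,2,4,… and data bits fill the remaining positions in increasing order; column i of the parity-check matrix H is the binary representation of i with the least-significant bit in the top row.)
Codeword c = d · G (mod 2), d = 10011101011:
  c[0] = d·G[:,0] = (10011101011)·(11011010101) mod 2 = 1+0+0+1+1+0+0+0+0+0+1 mod 2 = 0
  c[1] = d·G[:,1] = (10011101011)·(10110110011) mod 2 = 1+0+0+1+0+1+0+0+0+1+1 mod 2 = 1
  c[2] = d·G[:,2] = (10011101011)·(10000000000) mod 2 = 1+0+0+0+0+0+0+0+0+0+0 mod 2 = 1
  c[3] = d·G[:,3] = (10011101011)·(01110001111) mod 2 = 0+0+0+1+0+0+0+1+0+1+1 mod 2 = 0
  c[4] = d·G[:,4] = (10011101011)·(01000000000) mod 2 = 0+0+0+0+0+0+0+0+0+0+0 mod 2 = 0
  c[5] = d·G[:,5] = (10011101011)·(00100000000) mod 2 = 0+0+0+0+0+0+0+0+0+0+0 mod 2 = 0
  c[6] = d·G[:,6] = (10011101011)·(00010000000) mod 2 = 0+0+0+1+0+0+0+0+0+0+0 mod 2 = 1
  c[7] = d·G[:,7] = (10011101011)·(00001111111) mod 2 = 0+0+0+0+1+1+0+1+0+1+1 mod 2 = 1
  c[8] = d·G[:,8] = (10011101011)·(00001000000) mod 2 = 0+0+0+0+1+0+0+0+0+0+0 mod 2 = 1
  c[9] = d·G[:,9] = (10011101011)·(00000100000) mod 2 = 0+0+0+0+0+1+0+0+0+0+0 mod 2 = 1
  c[10] = d·G[:,10] = (10011101011)·(00000010000) mod 2 = 0+0+0+0+0+0+0+0+0+0+0 mod 2 = 0
  c[11] = d·G[:,11] = (10011101011)·(00000001000) mod 2 = 0+0+0+0+0+0+0+1+0+0+0 mod 2 = 1
  c[12] = d·G[:,12] = (10011101011)·(00000000100) mod 2 = 0+0+0+0+0+0+0+0+0+0+0 mod 2 = 0
  c[13] = d·G[:,13] = (10011101011)·(00000000010) mod 2 = 0+0+0+0+0+0+0+0+0+1+0 mod 2 = 1
  c[14] = d·G[:,14] = (10011101011)·(00000000001) mod 2 = 0+0+0+0+0+0+0+0+0+0+1 mod 2 = 1
Codeword = 011000111101011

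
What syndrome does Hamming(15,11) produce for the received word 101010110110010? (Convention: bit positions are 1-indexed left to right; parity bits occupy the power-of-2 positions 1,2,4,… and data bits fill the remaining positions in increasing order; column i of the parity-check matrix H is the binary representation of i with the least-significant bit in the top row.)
Syndrome s = H · r^T (mod 2), r = 101010110110010:
  s[0] = (101010101010101)·(101010110110010) mod 2 = 1+0+1+0+1+0+1+0+0+0+1+0+0+0+0 mod 2 = 1
  s[1] = (011001100110011)·(101010110110010) mod 2 = 0+0+1+0+0+0+1+0+0+1+1+0+0+1+0 mod 2 = 1
  s[2] = (000111100001111)·(101010110110010) mod 2 = 0+0+0+0+1+0+1+0+0+0+0+0+0+1+0 mod 2 = 1
  s[3] = (000000011111111)·(101010110110010) mod 2 = 0+0+0+0+0+0+0+1+0+1+1+0+0+1+0 mod 2 = 0
Syndrome = 1110
Non-zero syndrome: error at position 7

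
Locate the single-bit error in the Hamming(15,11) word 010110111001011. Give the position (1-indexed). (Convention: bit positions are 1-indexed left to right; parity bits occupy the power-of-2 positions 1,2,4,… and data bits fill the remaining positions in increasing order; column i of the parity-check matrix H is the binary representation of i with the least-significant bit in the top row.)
Syndrome s = H · r^T (mod 2), r = 010110111001011:
  s[0] = (101010101010101)·(010110111001011) mod 2 = 0+0+0+0+1+0+1+0+1+0+0+0+0+0+1 mod 2 = 0
  s[1] = (011001100110011)·(010110111001011) mod 2 = 0+1+0+0+0+0+1+0+0+0+0+0+0+1+1 mod 2 = 0
  s[2] = (000111100001111)·(010110111001011) mod 2 = 0+0+0+1+1+0+1+0+0+0+0+1+0+1+1 mod 2 = 0
  s[3] = (000000011111111)·(010110111001011) mod 2 = 0+0+0+0+0+0+0+1+1+0+0+1+0+1+1 mod 2 = 1
Syndrome = 0001
Column i of H is the binary representation of i, so the syndrome is the binary index of the flipped bit.
Read s = 0001 with s[0] as LSB: 0·2^0 + 0·2^1 + 0·2^2 + 1·2^3 = 8.
Error is at bit position 8.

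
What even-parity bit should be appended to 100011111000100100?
Sum of data bits: 1+0+0+0+1+1+1+1+1+0+0+0+1+0+0+1+0+0 = 8.
8 mod 2 = 0, so parity bit = 0.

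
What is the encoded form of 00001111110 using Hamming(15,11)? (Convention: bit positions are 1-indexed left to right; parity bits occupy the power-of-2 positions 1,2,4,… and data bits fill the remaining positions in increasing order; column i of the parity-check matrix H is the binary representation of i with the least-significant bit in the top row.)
Codeword c = d · G (mod 2), d = 00001111110:
  c[0] = d·G[:,0] = (00001111110)·(11011010101) mod 2 = 0+0+0+0+1+0+1+0+1+0+0 mod 2 = 1
  c[1] = d·G[:,1] = (00001111110)·(10110110011) mod 2 = 0+0+0+0+0+1+1+0+0+1+0 mod 2 = 1
  c[2] = d·G[:,2] = (00001111110)·(10000000000) mod 2 = 0+0+0+0+0+0+0+0+0+0+0 mod 2 = 0
  c[3] = d·G[:,3] = (00001111110)·(01110001111) mod 2 = 0+0+0+0+0+0+0+1+1+1+0 mod 2 = 1
  c[4] = d·G[:,4] = (00001111110)·(01000000000) mod 2 = 0+0+0+0+0+0+0+0+0+0+0 mod 2 = 0
  c[5] = d·G[:,5] = (00001111110)·(00100000000) mod 2 = 0+0+0+0+0+0+0+0+0+0+0 mod 2 = 0
  c[6] = d·G[:,6] = (00001111110)·(00010000000) mod 2 = 0+0+0+0+0+0+0+0+0+0+0 mod 2 = 0
  c[7] = d·G[:,7] = (00001111110)·(00001111111) mod 2 = 0+0+0+0+1+1+1+1+1+1+0 mod 2 = 0
  c[8] = d·G[:,8] = (00001111110)·(00001000000) mod 2 = 0+0+0+0+1+0+0+0+0+0+0 mod 2 = 1
  c[9] = d·G[:,9] = (00001111110)·(00000100000) mod 2 = 0+0+0+0+0+1+0+0+0+0+0 mod 2 = 1
  c[10] = d·G[:,10] = (00001111110)·(00000010000) mod 2 = 0+0+0+0+0+0+1+0+0+0+0 mod 2 = 1
  c[11] = d·G[:,11] = (00001111110)·(00000001000) mod 2 = 0+0+0+0+0+0+0+1+0+0+0 mod 2 = 1
  c[12] = d·G[:,12] = (00001111110)·(00000000100) mod 2 = 0+0+0+0+0+0+0+0+1+0+0 mod 2 = 1
  c[13] = d·G[:,13] = (00001111110)·(00000000010) mod 2 = 0+0+0+0+0+0+0+0+0+1+0 mod 2 = 1
  c[14] = d·G[:,14] = (00001111110)·(00000000001) mod 2 = 0+0+0+0+0+0+0+0+0+0+0 mod 2 = 0
Codeword = 110100001111110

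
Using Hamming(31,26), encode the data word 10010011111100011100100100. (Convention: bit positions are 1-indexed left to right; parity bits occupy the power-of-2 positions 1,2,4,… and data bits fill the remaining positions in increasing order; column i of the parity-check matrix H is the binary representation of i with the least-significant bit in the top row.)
Codeword c = d · G (mod 2), d = 10010011111100011100100100:
  c[0] = d·G[:,0] = (10010011111100011100100100)·(11011010101101010101010101) mod 2 = 1+0+0+1+0+0+1+0+1+0+1+1+0+0+0+1+0+1+0+0+0+0+0+1+0+0 mod 2 = 1
  c[1] = d·G[:,1] = (10010011111100011100100100)·(10110110011011001100110011) mod 2 = 1+0+0+1+0+0+1+0+0+1+1+0+0+0+0+0+1+1+0+0+1+0+0+0+0+0 mod 2 = 0
  c[2] = d·G[:,2] = (10010011111100011100100100)·(10000000000000000000000000) mod 2 = 1+0+0+0+0+0+0+0+0+0+0+0+0+0+0+0+0+0+0+0+0+0+0+0+0+0 mod 2 = 1
  c[3] = d·G[:,3] = (10010011111100011100100100)·(01110001111000111100001111) mod 2 = 0+0+0+1+0+0+0+1+1+1+1+0+0+0+0+1+1+1+0+0+0+0+0+1+0+0 mod 2 = 1
  c[4] = d·G[:,4] = (10010011111100011100100100)·(01000000000000000000000000) mod 2 = 0+0+0+0+0+0+0+0+0+0+0+0+0+0+0+0+0+0+0+0+0+0+0+0+0+0 mod 2 = 0
  c[5] = d·G[:,5] = (10010011111100011100100100)·(00100000000000000000000000) mod 2 = 0+0+0+0+0+0+0+0+0+0+0+0+0+0+0+0+0+0+0+0+0+0+0+0+0+0 mod 2 = 0
  c[6] = d·G[:,6] = (10010011111100011100100100)·(00010000000000000000000000) mod 2 = 0+0+0+1+0+0+0+0+0+0+0+0+0+0+0+0+0+0+0+0+0+0+0+0+0+0 mod 2 = 1
  c[7] = d·G[:,7] = (10010011111100011100100100)·(00001111111000000011111111) mod 2 = 0+0+0+0+0+0+1+1+1+1+1+0+0+0+0+0+0+0+0+0+1+0+0+1+0+0 mod 2 = 1
  c[8] = d·G[:,8] = (10010011111100011100100100)·(00001000000000000000000000) mod 2 = 0+0+0+0+0+0+0+0+0+0+0+0+0+0+0+0+0+0+0+0+0+0+0+0+0+0 mod 2 = 0
  c[9] = d·G[:,9] = (10010011111100011100100100)·(00000100000000000000000000) mod 2 = 0+0+0+0+0+0+0+0+0+0+0+0+0+0+0+0+0+0+0+0+0+0+0+0+0+0 mod 2 = 0
  c[10] = d·G[:,10] = (10010011111100011100100100)·(00000010000000000000000000) mod 2 = 0+0+0+0+0+0+1+0+0+0+0+0+0+0+0+0+0+0+0+0+0+0+0+0+0+0 mod 2 = 1
  c[11] = d·G[:,11] = (10010011111100011100100100)·(00000001000000000000000000) mod 2 = 0+0+0+0+0+0+0+1+0+0+0+0+0+0+0+0+0+0+0+0+0+0+0+0+0+0 mod 2 = 1
  c[12] = d·G[:,12] = (10010011111100011100100100)·(00000000100000000000000000) mod 2 = 0+0+0+0+0+0+0+0+1+0+0+0+0+0+0+0+0+0+0+0+0+0+0+0+0+0 mod 2 = 1
  c[13] = d·G[:,13] = (10010011111100011100100100)·(00000000010000000000000000) mod 2 = 0+0+0+0+0+0+0+0+0+1+0+0+0+0+0+0+0+0+0+0+0+0+0+0+0+0 mod 2 = 1
  c[14] = d·G[:,14] = (10010011111100011100100100)·(00000000001000000000000000) mod 2 = 0+0+0+0+0+0+0+0+0+0+1+0+0+0+0+0+0+0+0+0+0+0+0+0+0+0 mod 2 = 1
  c[15] = d·G[:,15] = (10010011111100011100100100)·(00000000000111111111111111) mod 2 = 0+0+0+0+0+0+0+0+0+0+0+1+0+0+0+1+1+1+0+0+1+0+0+1+0+0 mod 2 = 0
  c[16] = d·G[:,16] = (10010011111100011100100100)·(00000000000100000000000000) mod 2 = 0+0+0+0+0+0+0+0+0+0+0+1+0+0+0+0+0+0+0+0+0+0+0+0+0+0 mod 2 = 1
  c[17] = d·G[:,17] = (10010011111100011100100100)·(00000000000010000000000000) mod 2 = 0+0+0+0+0+0+0+0+0+0+0+0+0+0+0+0+0+0+0+0+0+0+0+0+0+0 mod 2 = 0
  c[18] = d·G[:,18] = (10010011111100011100100100)·(00000000000001000000000000) mod 2 = 0+0+0+0+0+0+0+0+0+0+0+0+0+0+0+0+0+0+0+0+0+0+0+0+0+0 mod 2 = 0
  c[19] = d·G[:,19] = (10010011111100011100100100)·(00000000000000100000000000) mod 2 = 0+0+0+0+0+0+0+0+0+0+0+0+0+0+0+0+0+0+0+0+0+0+0+0+0+0 mod 2 = 0
  c[20] = d·G[:,20] = (10010011111100011100100100)·(00000000000000010000000000) mod 2 = 0+0+0+0+0+0+0+0+0+0+0+0+0+0+0+1+0+0+0+0+0+0+0+0+0+0 mod 2 = 1
  c[21] = d·G[:,21] = (10010011111100011100100100)·(00000000000000001000000000) mod 2 = 0+0+0+0+0+0+0+0+0+0+0+0+0+0+0+0+1+0+0+0+0+0+0+0+0+0 mod 2 = 1
  c[22] = d·G[:,22] = (10010011111100011100100100)·(00000000000000000100000000) mod 2 = 0+0+0+0+0+0+0+0+0+0+0+0+0+0+0+0+0+1+0+0+0+0+0+0+0+0 mod 2 = 1
  c[23] = d·G[:,23] = (10010011111100011100100100)·(00000000000000000010000000) mod 2 = 0+0+0+0+0+0+0+0+0+0+0+0+0+0+0+0+0+0+0+0+0+0+0+0+0+0 mod 2 = 0
  c[24] = d·G[:,24] = (10010011111100011100100100)·(00000000000000000001000000) mod 2 = 0+0+0+0+0+0+0+0+0+0+0+0+0+0+0+0+0+0+0+0+0+0+0+0+0+0 mod 2 = 0
  c[25] = d·G[:,25] = (10010011111100011100100100)·(00000000000000000000100000) mod 2 = 0+0+0+0+0+0+0+0+0+0+0+0+0+0+0+0+0+0+0+0+1+0+0+0+0+0 mod 2 = 1
  c[26] = d·G[:,26] = (10010011111100011100100100)·(00000000000000000000010000) mod 2 = 0+0+0+0+0+0+0+0+0+0+0+0+0+0+0+0+0+0+0+0+0+0+0+0+0+0 mod 2 = 0
  c[27] = d·G[:,27] = (10010011111100011100100100)·(00000000000000000000001000) mod 2 = 0+0+0+0+0+0+0+0+0+0+0+0+0+0+0+0+0+0+0+0+0+0+0+0+0+0 mod 2 = 0
  c[28] = d·G[:,28] = (10010011111100011100100100)·(00000000000000000000000100) mod 2 = 0+0+0+0+0+0+0+0+0+0+0+0+0+0+0+0+0+0+0+0+0+0+0+1+0+0 mod 2 = 1
  c[29] = d·G[:,29] = (10010011111100011100100100)·(00000000000000000000000010) mod 2 = 0+0+0+0+0+0+0+0+0+0+0+0+0+0+0+0+0+0+0+0+0+0+0+0+0+0 mod 2 = 0
  c[30] = d·G[:,30] = (10010011111100011100100100)·(00000000000000000000000001) mod 2 = 0+0+0+0+0+0+0+0+0+0+0+0+0+0+0+0+0+0+0+0+0+0+0+0+0+0 mod 2 = 0
Codeword = 1011001100111110100011100100100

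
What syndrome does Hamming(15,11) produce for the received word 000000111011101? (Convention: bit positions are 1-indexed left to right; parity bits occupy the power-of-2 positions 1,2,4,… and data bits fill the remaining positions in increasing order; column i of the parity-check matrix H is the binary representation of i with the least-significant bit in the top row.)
Syndrome s = H · r^T (mod 2), r = 000000111011101:
  s[0] = (101010101010101)·(000000111011101) mod 2 = 0+0+0+0+0+0+1+0+1+0+1+0+1+0+1 mod 2 = 1
  s[1] = (011001100110011)·(000000111011101) mod 2 = 0+0+0+0+0+0+1+0+0+0+1+0+0+0+1 mod 2 = 1
  s[2] = (000111100001111)·(000000111011101) mod 2 = 0+0+0+0+0+0+1+0+0+0+0+1+1+0+1 mod 2 = 0
  s[3] = (000000011111111)·(000000111011101) mod 2 = 0+0+0+0+0+0+0+1+1+0+1+1+1+0+1 mod 2 = 0
Syndrome = 1100
Non-zero syndrome: error at position 3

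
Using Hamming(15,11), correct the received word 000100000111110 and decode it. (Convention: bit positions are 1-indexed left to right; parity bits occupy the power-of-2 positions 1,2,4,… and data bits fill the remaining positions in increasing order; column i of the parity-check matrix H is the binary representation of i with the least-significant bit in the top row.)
Syndrome s = H · r^T (mod 2), r = 000100000111110:
  s[0] = (101010101010101)·(000100000111110) mod 2 = 0+0+0+0+0+0+0+0+0+0+1+0+1+0+0 mod 2 = 0
  s[1] = (011001100110011)·(000100000111110) mod 2 = 0+0+0+0+0+0+0+0+0+1+1+0+0+1+0 mod 2 = 1
  s[2] = (000111100001111)·(000100000111110) mod 2 = 0+0+0+1+0+0+0+0+0+0+0+1+1+1+0 mod 2 = 0
  s[3] = (000000011111111)·(000100000111110) mod 2 = 0+0+0+0+0+0+0+0+0+1+1+1+1+1+0 mod 2 = 1
Syndrome = 0101
Column 10 of H equals this syndrome → error at bit 10 (1-indexed).
Flip bit 10: 000100000111110 → 000100000011110
Extract data bits at positions {3,5,6,7,9,10,11,12,13,14,15}: 00000011110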